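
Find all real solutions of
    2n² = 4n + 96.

Bring every term to one side: 2n² - 4n - 96 = 0.
Factor: 2(n + 6)(n - 8) = 0.
So n = -6 or n = 8.

n = -6 or n = 8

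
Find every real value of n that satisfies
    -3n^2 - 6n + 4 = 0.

n = -2.5275 or n = 0.5275

Discriminant: (-6)^2 - 4*(-3)*4 = 84.
Quadratic formula: n = (6 +/- sqrt(84)) / (-6).
So n = -sqrt(21)/3 - 1 ~= -2.5275 or n = -1 + sqrt(21)/3 ~= 0.5275.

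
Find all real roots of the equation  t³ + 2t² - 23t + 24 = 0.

Possible rational roots are divisors of 24. Testing t = 3 gives 0, so (t - 3) is a factor.
Divide: t³ + 2t² - 23t + 24 = (t - 3)(t² + 5t - 8).
Apply the quadratic formula to t² + 5t - 8 = 0: t = (-5 ± √57)/2, i.e. t ≈ 1.2749 or t ≈ -6.2749.

t = -6.2749 or t = 1.2749 or t = 3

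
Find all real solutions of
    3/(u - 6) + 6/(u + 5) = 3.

u = -3.1962 or u = 7.1962

Multiply both sides by (u - 6)(u + 5):
3(u + 5) + 6(u - 6) = 3(u - 6)(u + 5).
Expand and collect terms: 3u^2 - 12u - 69 = 0.
By the quadratic formula, u = (12 +/- sqrt(972)) / 6, so u ~= 7.1962 or u ~= -3.1962.
Neither value makes a denominator zero (u != 6, u != -5), so both are valid.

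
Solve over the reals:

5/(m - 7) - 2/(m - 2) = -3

m = 3.1835 or m = 4.8165

Multiply both sides by (m - 7)(m - 2):
5(m - 2) - 2(m - 7) = -3(m - 7)(m - 2).
Expand and collect terms: -3m² + 24m - 46 = 0.
By the quadratic formula, m = (-24 ± √24) / -6, so m ≈ 3.1835 or m ≈ 4.8165.
Neither value makes a denominator zero (m ≠ 7, m ≠ 2), so both are valid.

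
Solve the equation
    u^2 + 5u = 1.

Rearrange to standard form: u^2 + 5u - 1 = 0.
Discriminant: (5)^2 - 4*1*(-1) = 29.
Quadratic formula: u = (-5 +/- sqrt(29)) / 2.
So u = -5/2 + sqrt(29)/2 ~= 0.1926 or u = -sqrt(29)/2 - 5/2 ~= -5.1926.

u = -5.1926 or u = 0.1926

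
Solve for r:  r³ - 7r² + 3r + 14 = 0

Possible rational roots are divisors of 14. Testing r = 2 gives 0, so (r - 2) is a factor.
Divide: r³ - 7r² + 3r + 14 = (r - 2)(r² - 5r - 7).
Apply the quadratic formula to r² - 5r - 7 = 0: r = (5 ± √53)/2, i.e. r ≈ 6.1401 or r ≈ -1.1401.

r = -1.1401 or r = 2 or r = 6.1401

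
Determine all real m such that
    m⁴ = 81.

Let u = m². The equation becomes u² - 81 = 0.
Factor: (u + 9)(u - 9) = 0, so u = -9 or u = 9.
m² = -9 < 0 has no real solution.
m² = 9 gives m = ±3.

m = -3 or m = 3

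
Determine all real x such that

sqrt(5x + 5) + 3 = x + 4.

Isolate the radical: sqrt(5x + 5) = x + 1.
Square both sides: 5x + 5 = (x + 1)^2.
Expand and rearrange: x^2 - 3x - 4 = 0.
Solving gives x = 4 or x = -1.
Check each candidate in the original equation:
  x = 4: sqrt(25) = 5, while x + 1 = 5 — valid.
  x = -1: sqrt(0) = 0, while x + 1 = 0 — valid.

x = -1 or x = 4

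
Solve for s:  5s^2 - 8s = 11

s = -0.8852 or s = 2.4852

Rearrange to standard form: 5s^2 - 8s - 11 = 0.
Discriminant: (-8)^2 - 4*5*(-11) = 284.
Quadratic formula: s = (8 +/- sqrt(284)) / 10.
So s = 4/5 + sqrt(71)/5 ~= 2.4852 or s = 4/5 - sqrt(71)/5 ~= -0.8852.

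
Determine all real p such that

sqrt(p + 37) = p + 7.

Square both sides: p + 37 = (p + 7)^2.
Expand and rearrange: p^2 + 13p + 12 = 0.
Solving gives p = -1 or p = -12.
Check each candidate in the original equation:
  p = -1: sqrt(36) = 6, while p + 7 = 6 — valid.
  p = -12: sqrt(25) = 5, while p + 7 = -5 — extraneous.

p = -1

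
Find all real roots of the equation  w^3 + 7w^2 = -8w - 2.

Rearrange: w^3 + 7w^2 + 8w + 2 = 0.
Possible rational roots are divisors of 2. Testing w = -1 gives 0, so (w + 1) is a factor.
Divide: w^3 + 7w^2 + 8w + 2 = (w + 1)(w^2 + 6w + 2).
Apply the quadratic formula to w^2 + 6w + 2 = 0: w = (-6 +/- sqrt(28))/2, i.e. w ~= -0.3542 or w ~= -5.6458.

w = -5.6458 or w = -1 or w = -0.3542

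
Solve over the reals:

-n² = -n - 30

n = -5 or n = 6

Bring every term to one side: -n² + n + 30 = 0.
Factor: -1(n + 5)(n - 6) = 0.
So n = -5 or n = 6.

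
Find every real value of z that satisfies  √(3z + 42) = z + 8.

z = -2

Square both sides: 3z + 42 = (z + 8)².
Expand and rearrange: z² + 13z + 22 = 0.
Solving gives z = -2 or z = -11.
Check each candidate in the original equation:
  z = -2: √(36) = 6, while z + 8 = 6 — valid.
  z = -11: √(9) = 3, while z + 8 = -3 — extraneous.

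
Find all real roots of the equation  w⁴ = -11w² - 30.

No real solutions.

Let u = w². The equation becomes u² + 11u + 30 = 0.
Factor: (u + 6)(u + 5) = 0, so u = -6 or u = -5.
w² = -6 < 0 has no real solution.
w² = -5 < 0 has no real solution.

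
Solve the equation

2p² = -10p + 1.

p = -5.0981 or p = 0.0981

Rearrange to standard form: 2p² + 10p - 1 = 0.
Discriminant: (10)² − 4·2·(-1) = 108.
Quadratic formula: p = (-10 ± √108) / 4.
So p = -5/2 + 3·√(3)/2 ≈ 0.0981 or p = -3·√(3)/2 - 5/2 ≈ -5.0981.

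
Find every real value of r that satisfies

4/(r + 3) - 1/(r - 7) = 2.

r = -0.8642 or r = 6.3642

Multiply both sides by (r + 3)(r - 7):
4(r - 7) - (r + 3) = 2(r + 3)(r - 7).
Expand and collect terms: 2r² - 11r - 11 = 0.
By the quadratic formula, r = (11 ± √209) / 4, so r ≈ 6.3642 or r ≈ -0.8642.
Neither value makes a denominator zero (r ≠ -3, r ≠ 7), so both are valid.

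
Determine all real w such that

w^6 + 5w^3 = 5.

Let u = w^3. The equation becomes u^2 + 5u - 5 = 0.
By the quadratic formula, u = -5/2 + 3*sqrt(5)/2 or u = -3*sqrt(5)/2 - 5/2.
w^3 = -5/2 + 3*sqrt(5)/2 gives w = (-5/2 + 3*sqrt(5)/2)^(1/3) ~= 0.9488.
w^3 = -3*sqrt(5)/2 - 5/2 gives w = -(5/2 + 3*sqrt(5)/2)^(1/3) ~= -1.8023.

w = -1.8023 or w = 0.9488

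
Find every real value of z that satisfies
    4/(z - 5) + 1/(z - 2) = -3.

Multiply both sides by (z - 5)(z - 2):
4(z - 2) + (z - 5) = -3(z - 5)(z - 2).
Expand and collect terms: -3z^2 + 16z - 17 = 0.
By the quadratic formula, z = (-16 +/- sqrt(52)) / -6, so z ~= 1.4648 or z ~= 3.8685.
Neither value makes a denominator zero (z != 5, z != 2), so both are valid.

z = 1.4648 or z = 3.8685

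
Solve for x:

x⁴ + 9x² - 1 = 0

x = -0.3313 or x = 0.3313

Let u = x². The equation becomes u² + 9u - 1 = 0.
By the quadratic formula, u = -9/2 + √(85)/2 or u = -√(85)/2 - 9/2.
x² = -9/2 + √(85)/2 gives x = ±√(-9/2 + √(85)/2) ≈ ±0.3313.
x² = -√(85)/2 - 9/2 < 0 has no real solution.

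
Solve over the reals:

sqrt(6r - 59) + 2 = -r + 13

Isolate the radical: sqrt(6r - 59) = -r + 11.
Square both sides: 6r - 59 = (-r + 11)^2.
Expand and rearrange: r^2 - 28r + 180 = 0.
Solving gives r = 18 or r = 10.
Check each candidate in the original equation:
  r = 18: sqrt(49) = 7, while -r + 11 = -7 — extraneous.
  r = 10: sqrt(1) = 1, while -r + 11 = 1 — valid.

r = 10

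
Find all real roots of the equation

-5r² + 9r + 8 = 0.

Discriminant: (9)² − 4·(-5)·8 = 241.
Quadratic formula: r = (-9 ± √241) / (-10).
So r = 9/10 - √(241)/10 ≈ -0.6524 or r = 9/10 + √(241)/10 ≈ 2.4524.

r = -0.6524 or r = 2.4524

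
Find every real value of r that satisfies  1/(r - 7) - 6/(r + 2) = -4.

Multiply both sides by (r - 7)(r + 2):
(r + 2) - 6(r - 7) = -4(r - 7)(r + 2).
Expand and collect terms: -4r^2 + 25r + 12 = 0.
By the quadratic formula, r = (-25 +/- sqrt(817)) / -8, so r ~= -0.4479 or r ~= 6.6979.
Neither value makes a denominator zero (r != 7, r != -2), so both are valid.

r = -0.4479 or r = 6.6979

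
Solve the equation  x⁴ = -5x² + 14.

Let u = x². The equation becomes u² + 5u - 14 = 0.
Factor: (u - 2)(u + 7) = 0, so u = 2 or u = -7.
x² = 2 gives x = ±√(2) ≈ ±1.4142.
x² = -7 < 0 has no real solution.

x = -1.4142 or x = 1.4142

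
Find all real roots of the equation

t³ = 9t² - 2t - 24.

t = -1.4244 or t = 2 or t = 8.4244

Rearrange: t³ - 9t² + 2t + 24 = 0.
Possible rational roots are divisors of 24. Testing t = 2 gives 0, so (t - 2) is a factor.
Divide: t³ - 9t² + 2t + 24 = (t - 2)(t² - 7t - 12).
Apply the quadratic formula to t² - 7t - 12 = 0: t = (7 ± √97)/2, i.e. t ≈ 8.4244 or t ≈ -1.4244.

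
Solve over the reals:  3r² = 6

r = -1.4142 or r = 1.4142

Rearrange to standard form: 3r² - 6 = 0.
Discriminant: (0)² − 4·3·(-6) = 72.
Quadratic formula: r = (0 ± √72) / 6.
So r = √(2) ≈ 1.4142 or r = -√(2) ≈ -1.4142.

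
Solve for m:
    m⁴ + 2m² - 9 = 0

m = -1.4705 or m = 1.4705

Let u = m². The equation becomes u² + 2u - 9 = 0.
By the quadratic formula, u = -1 + √(10) or u = -√(10) - 1.
m² = -1 + √(10) gives m = ±√(-1 + √(10)) ≈ ±1.4705.
m² = -√(10) - 1 < 0 has no real solution.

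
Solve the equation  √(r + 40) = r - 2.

Square both sides: r + 40 = (r - 2)².
Expand and rearrange: r² - 5r - 36 = 0.
Solving gives r = 9 or r = -4.
Check each candidate in the original equation:
  r = 9: √(49) = 7, while r - 2 = 7 — valid.
  r = -4: √(36) = 6, while r - 2 = -6 — extraneous.

r = 9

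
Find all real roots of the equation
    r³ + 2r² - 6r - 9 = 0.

r = -3 or r = -1.3028 or r = 2.3028

Possible rational roots are divisors of -9. Testing r = -3 gives 0, so (r + 3) is a factor.
Divide: r³ + 2r² - 6r - 9 = (r + 3)(r² - r - 3).
Apply the quadratic formula to r² - r - 3 = 0: r = (1 ± √13)/2, i.e. r ≈ 2.3028 or r ≈ -1.3028.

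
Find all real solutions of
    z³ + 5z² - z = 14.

Rearrange: z³ + 5z² - z - 14 = 0.
Possible rational roots are divisors of -14. Testing z = -2 gives 0, so (z + 2) is a factor.
Divide: z³ + 5z² - z - 14 = (z + 2)(z² + 3z - 7).
Apply the quadratic formula to z² + 3z - 7 = 0: z = (-3 ± √37)/2, i.e. z ≈ 1.5414 or z ≈ -4.5414.

z = -4.5414 or z = -2 or z = 1.5414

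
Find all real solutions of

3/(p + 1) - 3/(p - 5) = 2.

p = 2

Multiply both sides by (p + 1)(p - 5):
3(p - 5) - 3(p + 1) = 2(p + 1)(p - 5).
Expand and collect terms: 2p² - 8p + 8 = 0.
This has the repeated root p = 2.
Neither value makes a denominator zero (p ≠ -1, p ≠ 5), so both are valid.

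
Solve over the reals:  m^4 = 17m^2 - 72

m = -3 or m = -2.8284 or m = 2.8284 or m = 3

Let u = m^2. The equation becomes u^2 - 17u + 72 = 0.
Factor: (u - 9)(u - 8) = 0, so u = 9 or u = 8.
m^2 = 9 gives m = +/-3.
m^2 = 8 gives m = +/-2*sqrt(2) ~= +/-2.8284.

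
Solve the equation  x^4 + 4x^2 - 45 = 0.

Let u = x^2. The equation becomes u^2 + 4u - 45 = 0.
Factor: (u + 9)(u - 5) = 0, so u = -9 or u = 5.
x^2 = -9 < 0 has no real solution.
x^2 = 5 gives x = +/-sqrt(5) ~= +/-2.2361.

x = -2.2361 or x = 2.2361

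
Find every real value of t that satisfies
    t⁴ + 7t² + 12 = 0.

Let u = t². The equation becomes u² + 7u + 12 = 0.
Factor: (u + 4)(u + 3) = 0, so u = -4 or u = -3.
t² = -4 < 0 has no real solution.
t² = -3 < 0 has no real solution.

No real solutions.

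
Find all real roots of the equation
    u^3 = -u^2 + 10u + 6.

Rearrange: u^3 + u^2 - 10u - 6 = 0.
Possible rational roots are divisors of -6. Testing u = 3 gives 0, so (u - 3) is a factor.
Divide: u^3 + u^2 - 10u - 6 = (u - 3)(u^2 + 4u + 2).
Apply the quadratic formula to u^2 + 4u + 2 = 0: u = (-4 +/- sqrt(8))/2, i.e. u ~= -0.5858 or u ~= -3.4142.

u = -3.4142 or u = -0.5858 or u = 3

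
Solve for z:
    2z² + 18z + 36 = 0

z = -6 or z = -3

Factor: 2(z + 3)(z + 6) = 0.
So z = -3 or z = -6.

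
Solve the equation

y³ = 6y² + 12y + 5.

y = -1 or y = -0.6533 or y = 7.6533

Rearrange: y³ - 6y² - 12y - 5 = 0.
Possible rational roots are divisors of -5. Testing y = -1 gives 0, so (y + 1) is a factor.
Divide: y³ - 6y² - 12y - 5 = (y + 1)(y² - 7y - 5).
Apply the quadratic formula to y² - 7y - 5 = 0: y = (7 ± √69)/2, i.e. y ≈ 7.6533 or y ≈ -0.6533.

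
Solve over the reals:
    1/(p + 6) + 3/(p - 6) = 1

Multiply both sides by (p + 6)(p - 6):
(p - 6) + 3(p + 6) = (p + 6)(p - 6).
Expand and collect terms: p^2 - 4p - 48 = 0.
By the quadratic formula, p = (4 +/- sqrt(208)) / 2, so p ~= 9.2111 or p ~= -5.2111.
Neither value makes a denominator zero (p != -6, p != 6), so both are valid.

p = -5.2111 or p = 9.2111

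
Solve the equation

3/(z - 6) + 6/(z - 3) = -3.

Multiply both sides by (z - 6)(z - 3):
3(z - 3) + 6(z - 6) = -3(z - 6)(z - 3).
Expand and collect terms: -3z^2 + 18z - 9 = 0.
By the quadratic formula, z = (-18 +/- sqrt(216)) / -6, so z ~= 0.5505 or z ~= 5.4495.
Neither value makes a denominator zero (z != 6, z != 3), so both are valid.

z = 0.5505 or z = 5.4495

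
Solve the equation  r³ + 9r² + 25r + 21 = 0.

Possible rational roots are divisors of 21. Testing r = -3 gives 0, so (r + 3) is a factor.
Divide: r³ + 9r² + 25r + 21 = (r + 3)(r² + 6r + 7).
Apply the quadratic formula to r² + 6r + 7 = 0: r = (-6 ± √8)/2, i.e. r ≈ -1.5858 or r ≈ -4.4142.

r = -4.4142 or r = -3 or r = -1.5858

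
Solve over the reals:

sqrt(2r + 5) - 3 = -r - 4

r = -2

Isolate the radical: sqrt(2r + 5) = -r - 1.
Square both sides: 2r + 5 = (-r - 1)^2.
Expand and rearrange: r^2 - 4 = 0.
Solving gives r = 2 or r = -2.
Check each candidate in the original equation:
  r = 2: sqrt(9) = 3, while -r - 1 = -3 — extraneous.
  r = -2: sqrt(1) = 1, while -r - 1 = 1 — valid.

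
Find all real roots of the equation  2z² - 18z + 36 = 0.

Factor: 2(z - 3)(z - 6) = 0.
So z = 3 or z = 6.

z = 3 or z = 6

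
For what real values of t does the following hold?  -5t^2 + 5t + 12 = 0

t = -1.1279 or t = 2.1279

Discriminant: (5)^2 - 4*(-5)*12 = 265.
Quadratic formula: t = (-5 +/- sqrt(265)) / (-10).
So t = 1/2 - sqrt(265)/10 ~= -1.1279 or t = 1/2 + sqrt(265)/10 ~= 2.1279.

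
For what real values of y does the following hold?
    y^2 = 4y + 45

Bring every term to one side: y^2 - 4y - 45 = 0.
Factor: (y + 5)(y - 9) = 0.
So y = -5 or y = 9.

y = -5 or y = 9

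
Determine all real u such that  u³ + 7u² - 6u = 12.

u = -7.5826 or u = -1 or u = 1.5826

Rearrange: u³ + 7u² - 6u - 12 = 0.
Possible rational roots are divisors of -12. Testing u = -1 gives 0, so (u + 1) is a factor.
Divide: u³ + 7u² - 6u - 12 = (u + 1)(u² + 6u - 12).
Apply the quadratic formula to u² + 6u - 12 = 0: u = (-6 ± √84)/2, i.e. u ≈ 1.5826 or u ≈ -7.5826.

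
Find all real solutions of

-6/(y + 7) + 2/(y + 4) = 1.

Multiply both sides by (y + 7)(y + 4):
-6(y + 4) + 2(y + 7) = (y + 7)(y + 4).
Expand and collect terms: y^2 + 15y + 38 = 0.
By the quadratic formula, y = (-15 +/- sqrt(73)) / 2, so y ~= -3.228 or y ~= -11.772.
Neither value makes a denominator zero (y != -7, y != -4), so both are valid.

y = -11.772 or y = -3.228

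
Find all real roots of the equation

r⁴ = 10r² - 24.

r = -2.4495 or r = -2 or r = 2 or r = 2.4495

Let u = r². The equation becomes u² - 10u + 24 = 0.
Factor: (u - 4)(u - 6) = 0, so u = 4 or u = 6.
r² = 4 gives r = ±2.
r² = 6 gives r = ±√(6) ≈ ±2.4495.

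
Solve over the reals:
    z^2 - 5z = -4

Bring every term to one side: z^2 - 5z + 4 = 0.
Factor: (z - 1)(z - 4) = 0.
So z = 1 or z = 4.

z = 1 or z = 4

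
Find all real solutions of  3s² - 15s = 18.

Bring every term to one side: 3s² - 15s - 18 = 0.
Factor: 3(s - 6)(s + 1) = 0.
So s = 6 or s = -1.

s = -1 or s = 6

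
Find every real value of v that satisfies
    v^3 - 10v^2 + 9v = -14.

Rearrange: v^3 - 10v^2 + 9v + 14 = 0.
Possible rational roots are divisors of 14. Testing v = 2 gives 0, so (v - 2) is a factor.
Divide: v^3 - 10v^2 + 9v + 14 = (v - 2)(v^2 - 8v - 7).
Apply the quadratic formula to v^2 - 8v - 7 = 0: v = (8 +/- sqrt(92))/2, i.e. v ~= 8.7958 or v ~= -0.7958.

v = -0.7958 or v = 2 or v = 8.7958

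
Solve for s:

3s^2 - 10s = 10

Rearrange to standard form: 3s^2 - 10s - 10 = 0.
Discriminant: (-10)^2 - 4*3*(-10) = 220.
Quadratic formula: s = (10 +/- sqrt(220)) / 6.
So s = 5/3 + sqrt(55)/3 ~= 4.1387 or s = 5/3 - sqrt(55)/3 ~= -0.8054.

s = -0.8054 or s = 4.1387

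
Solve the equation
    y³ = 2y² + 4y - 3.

y = -1.618 or y = 0.618 or y = 3

Rearrange: y³ - 2y² - 4y + 3 = 0.
Possible rational roots are divisors of 3. Testing y = 3 gives 0, so (y - 3) is a factor.
Divide: y³ - 2y² - 4y + 3 = (y - 3)(y² + y - 1).
Apply the quadratic formula to y² + y - 1 = 0: y = (-1 ± √5)/2, i.e. y ≈ 0.618 or y ≈ -1.618.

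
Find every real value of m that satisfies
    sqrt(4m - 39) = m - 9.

m = 10 or m = 12

Square both sides: 4m - 39 = (m - 9)^2.
Expand and rearrange: m^2 - 22m + 120 = 0.
Solving gives m = 12 or m = 10.
Check each candidate in the original equation:
  m = 12: sqrt(9) = 3, while m - 9 = 3 — valid.
  m = 10: sqrt(1) = 1, while m - 9 = 1 — valid.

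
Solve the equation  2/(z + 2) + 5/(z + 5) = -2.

z = -8 or z = -2.5

Multiply both sides by (z + 2)(z + 5):
2(z + 5) + 5(z + 2) = -2(z + 2)(z + 5).
Expand and collect terms: -2z^2 - 21z - 40 = 0.
Factor or apply the quadratic formula: z = -8 or z = -2.5.
Neither value makes a denominator zero (z != -2, z != -5), so both are valid.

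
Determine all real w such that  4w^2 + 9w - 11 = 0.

Discriminant: (9)^2 - 4*4*(-11) = 257.
Quadratic formula: w = (-9 +/- sqrt(257)) / 8.
So w = -9/8 + sqrt(257)/8 ~= 0.8789 or w = -sqrt(257)/8 - 9/8 ~= -3.1289.

w = -3.1289 or w = 0.8789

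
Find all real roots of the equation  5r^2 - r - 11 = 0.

r = -1.3866 or r = 1.5866

Discriminant: (-1)^2 - 4*5*(-11) = 221.
Quadratic formula: r = (1 +/- sqrt(221)) / 10.
So r = 1/10 + sqrt(221)/10 ~= 1.5866 or r = 1/10 - sqrt(221)/10 ~= -1.3866.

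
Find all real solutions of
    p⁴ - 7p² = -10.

Let u = p². The equation becomes u² - 7u + 10 = 0.
Factor: (u - 2)(u - 5) = 0, so u = 2 or u = 5.
p² = 2 gives p = ±√(2) ≈ ±1.4142.
p² = 5 gives p = ±√(5) ≈ ±2.2361.

p = -2.2361 or p = -1.4142 or p = 1.4142 or p = 2.2361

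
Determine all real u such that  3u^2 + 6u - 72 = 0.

u = -6 or u = 4

Factor: 3(u - 4)(u + 6) = 0.
So u = 4 or u = -6.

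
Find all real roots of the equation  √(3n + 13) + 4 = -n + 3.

Isolate the radical: √(3n + 13) = -n - 1.
Square both sides: 3n + 13 = (-n - 1)².
Expand and rearrange: n² - n - 12 = 0.
Solving gives n = 4 or n = -3.
Check each candidate in the original equation:
  n = 4: √(25) = 5, while -n - 1 = -5 — extraneous.
  n = -3: √(4) = 2, while -n - 1 = 2 — valid.

n = -3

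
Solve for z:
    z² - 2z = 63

z = -7 or z = 9

Bring every term to one side: z² - 2z - 63 = 0.
Factor: (z - 9)(z + 7) = 0.
So z = 9 or z = -7.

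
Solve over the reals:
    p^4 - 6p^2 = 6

Let u = p^2. The equation becomes u^2 - 6u - 6 = 0.
By the quadratic formula, u = 3 + sqrt(15) or u = 3 - sqrt(15).
p^2 = 3 + sqrt(15) gives p = +/-sqrt(3 + sqrt(15)) ~= +/-2.6216.
p^2 = 3 - sqrt(15) < 0 has no real solution.

p = -2.6216 or p = 2.6216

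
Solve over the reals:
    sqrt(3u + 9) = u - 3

Square both sides: 3u + 9 = (u - 3)^2.
Expand and rearrange: u^2 - 9u = 0.
Solving gives u = 9 or u = 0.
Check each candidate in the original equation:
  u = 9: sqrt(36) = 6, while u - 3 = 6 — valid.
  u = 0: sqrt(9) = 3, while u - 3 = -3 — extraneous.

u = 9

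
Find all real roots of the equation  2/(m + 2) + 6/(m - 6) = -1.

Multiply both sides by (m + 2)(m - 6):
2(m - 6) + 6(m + 2) = -(m + 2)(m - 6).
Expand and collect terms: -m² - 4m + 12 = 0.
Factor or apply the quadratic formula: m = -6 or m = 2.
Neither value makes a denominator zero (m ≠ -2, m ≠ 6), so both are valid.

m = -6 or m = 2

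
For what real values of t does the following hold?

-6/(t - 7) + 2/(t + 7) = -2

t = -7.8318 or t = 9.8318

Multiply both sides by (t - 7)(t + 7):
-6(t + 7) + 2(t - 7) = -2(t - 7)(t + 7).
Expand and collect terms: -2t^2 + 4t + 154 = 0.
By the quadratic formula, t = (-4 +/- sqrt(1248)) / -4, so t ~= -7.8318 or t ~= 9.8318.
Neither value makes a denominator zero (t != 7, t != -7), so both are valid.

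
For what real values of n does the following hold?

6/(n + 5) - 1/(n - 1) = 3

Multiply both sides by (n + 5)(n - 1):
6(n - 1) - (n + 5) = 3(n + 5)(n - 1).
Expand and collect terms: 3n^2 + 7n - 4 = 0.
By the quadratic formula, n = (-7 +/- sqrt(97)) / 6, so n ~= 0.4748 or n ~= -2.8081.
Neither value makes a denominator zero (n != -5, n != 1), so both are valid.

n = -2.8081 or n = 0.4748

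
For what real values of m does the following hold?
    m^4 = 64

m = -2.8284 or m = 2.8284

Let u = m^2. The equation becomes u^2 - 64 = 0.
Factor: (u + 8)(u - 8) = 0, so u = -8 or u = 8.
m^2 = -8 < 0 has no real solution.
m^2 = 8 gives m = +/-2*sqrt(2) ~= +/-2.8284.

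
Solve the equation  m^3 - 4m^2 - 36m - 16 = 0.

Possible rational roots are divisors of -16. Testing m = -4 gives 0, so (m + 4) is a factor.
Divide: m^3 - 4m^2 - 36m - 16 = (m + 4)(m^2 - 8m - 4).
Apply the quadratic formula to m^2 - 8m - 4 = 0: m = (8 +/- sqrt(80))/2, i.e. m ~= 8.4721 or m ~= -0.4721.

m = -4 or m = -0.4721 or m = 8.4721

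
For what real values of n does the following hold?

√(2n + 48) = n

n = 8

Square both sides: 2n + 48 = (n)².
Expand and rearrange: n² - 2n - 48 = 0.
Solving gives n = 8 or n = -6.
Check each candidate in the original equation:
  n = 8: √(64) = 8, while n = 8 — valid.
  n = -6: √(36) = 6, while n = -6 — extraneous.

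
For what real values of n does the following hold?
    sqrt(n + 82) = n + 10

n = -1

Square both sides: n + 82 = (n + 10)^2.
Expand and rearrange: n^2 + 19n + 18 = 0.
Solving gives n = -1 or n = -18.
Check each candidate in the original equation:
  n = -1: sqrt(81) = 9, while n + 10 = 9 — valid.
  n = -18: sqrt(64) = 8, while n + 10 = -8 — extraneous.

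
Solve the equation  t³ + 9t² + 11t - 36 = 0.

Possible rational roots are divisors of -36. Testing t = -4 gives 0, so (t + 4) is a factor.
Divide: t³ + 9t² + 11t - 36 = (t + 4)(t² + 5t - 9).
Apply the quadratic formula to t² + 5t - 9 = 0: t = (-5 ± √61)/2, i.e. t ≈ 1.4051 or t ≈ -6.4051.

t = -6.4051 or t = -4 or t = 1.4051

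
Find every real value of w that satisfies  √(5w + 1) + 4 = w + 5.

Isolate the radical: √(5w + 1) = w + 1.
Square both sides: 5w + 1 = (w + 1)².
Expand and rearrange: w² - 3w = 0.
Solving gives w = 3 or w = 0.
Check each candidate in the original equation:
  w = 3: √(16) = 4, while w + 1 = 4 — valid.
  w = 0: √(1) = 1, while w + 1 = 1 — valid.

w = 0 or w = 3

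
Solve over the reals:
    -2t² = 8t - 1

Rearrange to standard form: -2t² - 8t + 1 = 0.
Discriminant: (-8)² − 4·(-2)·1 = 72.
Quadratic formula: t = (8 ± √72) / (-4).
So t = -3·√(2)/2 - 2 ≈ -4.1213 or t = -2 + 3·√(2)/2 ≈ 0.1213.

t = -4.1213 or t = 0.1213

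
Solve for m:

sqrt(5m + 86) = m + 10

m = -1

Square both sides: 5m + 86 = (m + 10)^2.
Expand and rearrange: m^2 + 15m + 14 = 0.
Solving gives m = -1 or m = -14.
Check each candidate in the original equation:
  m = -1: sqrt(81) = 9, while m + 10 = 9 — valid.
  m = -14: sqrt(16) = 4, while m + 10 = -4 — extraneous.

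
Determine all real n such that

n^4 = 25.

Let u = n^2. The equation becomes u^2 - 25 = 0.
Factor: (u + 5)(u - 5) = 0, so u = -5 or u = 5.
n^2 = -5 < 0 has no real solution.
n^2 = 5 gives n = +/-sqrt(5) ~= +/-2.2361.

n = -2.2361 or n = 2.2361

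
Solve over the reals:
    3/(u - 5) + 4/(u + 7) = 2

Multiply both sides by (u - 5)(u + 7):
3(u + 7) + 4(u - 5) = 2(u - 5)(u + 7).
Expand and collect terms: 2u² - 3u - 71 = 0.
By the quadratic formula, u = (3 ± √577) / 4, so u ≈ 6.7552 or u ≈ -5.2552.
Neither value makes a denominator zero (u ≠ 5, u ≠ -7), so both are valid.

u = -5.2552 or u = 6.7552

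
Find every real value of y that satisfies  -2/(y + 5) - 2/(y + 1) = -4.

y = -4.5616 or y = -0.4384

Multiply both sides by (y + 5)(y + 1):
-2(y + 1) - 2(y + 5) = -4(y + 5)(y + 1).
Expand and collect terms: -4y² - 20y - 8 = 0.
By the quadratic formula, y = (20 ± √272) / -8, so y ≈ -4.5616 or y ≈ -0.4384.
Neither value makes a denominator zero (y ≠ -5, y ≠ -1), so both are valid.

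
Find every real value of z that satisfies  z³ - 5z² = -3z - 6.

z = -0.7913 or z = 2 or z = 3.7913

Rearrange: z³ - 5z² + 3z + 6 = 0.
Possible rational roots are divisors of 6. Testing z = 2 gives 0, so (z - 2) is a factor.
Divide: z³ - 5z² + 3z + 6 = (z - 2)(z² - 3z - 3).
Apply the quadratic formula to z² - 3z - 3 = 0: z = (3 ± √21)/2, i.e. z ≈ 3.7913 or z ≈ -0.7913.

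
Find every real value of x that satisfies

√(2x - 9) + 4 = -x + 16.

x = 9

Isolate the radical: √(2x - 9) = -x + 12.
Square both sides: 2x - 9 = (-x + 12)².
Expand and rearrange: x² - 26x + 153 = 0.
Solving gives x = 17 or x = 9.
Check each candidate in the original equation:
  x = 17: √(25) = 5, while -x + 12 = -5 — extraneous.
  x = 9: √(9) = 3, while -x + 12 = 3 — valid.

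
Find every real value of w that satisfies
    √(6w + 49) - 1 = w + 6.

w = 0

Isolate the radical: √(6w + 49) = w + 7.
Square both sides: 6w + 49 = (w + 7)².
Expand and rearrange: w² + 8w = 0.
Solving gives w = 0 or w = -8.
Check each candidate in the original equation:
  w = 0: √(49) = 7, while w + 7 = 7 — valid.
  w = -8: √(1) = 1, while w + 7 = -1 — extraneous.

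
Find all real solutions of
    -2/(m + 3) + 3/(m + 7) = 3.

m = -5.6667 or m = -4

Multiply both sides by (m + 3)(m + 7):
-2(m + 7) + 3(m + 3) = 3(m + 3)(m + 7).
Expand and collect terms: 3m^2 + 29m + 68 = 0.
Factor or apply the quadratic formula: m = -4 or m = -5.6667.
Neither value makes a denominator zero (m != -3, m != -7), so both are valid.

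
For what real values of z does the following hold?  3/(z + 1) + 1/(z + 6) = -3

Multiply both sides by (z + 1)(z + 6):
3(z + 6) + (z + 1) = -3(z + 1)(z + 6).
Expand and collect terms: -3z² - 25z - 37 = 0.
By the quadratic formula, z = (25 ± √181) / -6, so z ≈ -6.4089 or z ≈ -1.9244.
Neither value makes a denominator zero (z ≠ -1, z ≠ -6), so both are valid.

z = -6.4089 or z = -1.9244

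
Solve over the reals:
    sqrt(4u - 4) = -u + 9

Square both sides: 4u - 4 = (-u + 9)^2.
Expand and rearrange: u^2 - 22u + 85 = 0.
Solving gives u = 17 or u = 5.
Check each candidate in the original equation:
  u = 17: sqrt(64) = 8, while -u + 9 = -8 — extraneous.
  u = 5: sqrt(16) = 4, while -u + 9 = 4 — valid.

u = 5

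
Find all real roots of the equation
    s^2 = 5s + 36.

s = -4 or s = 9

Bring every term to one side: s^2 - 5s - 36 = 0.
Factor: (s - 9)(s + 4) = 0.
So s = 9 or s = -4.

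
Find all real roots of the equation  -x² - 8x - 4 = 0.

x = -7.4641 or x = -0.5359

Discriminant: (-8)² − 4·(-1)·(-4) = 48.
Quadratic formula: x = (8 ± √48) / (-2).
So x = -4 - 2·√(3) ≈ -7.4641 or x = -4 + 2·√(3) ≈ -0.5359.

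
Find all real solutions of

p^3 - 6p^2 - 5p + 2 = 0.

Possible rational roots are divisors of 2. Testing p = -1 gives 0, so (p + 1) is a factor.
Divide: p^3 - 6p^2 - 5p + 2 = (p + 1)(p^2 - 7p + 2).
Apply the quadratic formula to p^2 - 7p + 2 = 0: p = (7 +/- sqrt(41))/2, i.e. p ~= 6.7016 or p ~= 0.2984.

p = -1 or p = 0.2984 or p = 6.7016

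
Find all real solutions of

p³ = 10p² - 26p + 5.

p = 0.2087 or p = 4.7913 or p = 5

Rearrange: p³ - 10p² + 26p - 5 = 0.
Possible rational roots are divisors of -5. Testing p = 5 gives 0, so (p - 5) is a factor.
Divide: p³ - 10p² + 26p - 5 = (p - 5)(p² - 5p + 1).
Apply the quadratic formula to p² - 5p + 1 = 0: p = (5 ± √21)/2, i.e. p ≈ 4.7913 or p ≈ 0.2087.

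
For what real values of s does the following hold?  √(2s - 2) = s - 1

Square both sides: 2s - 2 = (s - 1)².
Expand and rearrange: s² - 4s + 3 = 0.
Solving gives s = 3 or s = 1.
Check each candidate in the original equation:
  s = 3: √(4) = 2, while s - 1 = 2 — valid.
  s = 1: √(0) = 0, while s - 1 = 0 — valid.

s = 1 or s = 3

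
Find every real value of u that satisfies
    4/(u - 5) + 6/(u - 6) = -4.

u = 3 or u = 5.5

Multiply both sides by (u - 5)(u - 6):
4(u - 6) + 6(u - 5) = -4(u - 5)(u - 6).
Expand and collect terms: -4u^2 + 34u - 66 = 0.
Factor or apply the quadratic formula: u = 3 or u = 5.5.
Neither value makes a denominator zero (u != 5, u != 6), so both are valid.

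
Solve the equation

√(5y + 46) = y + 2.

y = 7

Square both sides: 5y + 46 = (y + 2)².
Expand and rearrange: y² - y - 42 = 0.
Solving gives y = 7 or y = -6.
Check each candidate in the original equation:
  y = 7: √(81) = 9, while y + 2 = 9 — valid.
  y = -6: √(16) = 4, while y + 2 = -4 — extraneous.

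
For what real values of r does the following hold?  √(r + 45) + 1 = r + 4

r = 4

Isolate the radical: √(r + 45) = r + 3.
Square both sides: r + 45 = (r + 3)².
Expand and rearrange: r² + 5r - 36 = 0.
Solving gives r = 4 or r = -9.
Check each candidate in the original equation:
  r = 4: √(49) = 7, while r + 3 = 7 — valid.
  r = -9: √(36) = 6, while r + 3 = -6 — extraneous.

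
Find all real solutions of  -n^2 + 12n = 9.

Rearrange to standard form: -n^2 + 12n - 9 = 0.
Discriminant: (12)^2 - 4*(-1)*(-9) = 108.
Quadratic formula: n = (-12 +/- sqrt(108)) / (-2).
So n = 6 - 3*sqrt(3) ~= 0.8038 or n = 3*sqrt(3) + 6 ~= 11.1962.

n = 0.8038 or n = 11.1962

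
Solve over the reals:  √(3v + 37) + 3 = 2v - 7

Isolate the radical: √(3v + 37) = 2v - 10.
Square both sides: 3v + 37 = (2v - 10)².
Expand and rearrange: 4v² - 43v + 63 = 0.
Solving gives v = 9 or v = 1.75.
Check each candidate in the original equation:
  v = 9: √(64) = 8, while 2v - 10 = 8 — valid.
  v = 1.75: √(42.25) = 6.5, while 2v - 10 = -6.5 — extraneous.

v = 9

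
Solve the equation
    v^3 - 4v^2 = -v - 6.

v = -1 or v = 2 or v = 3

Rearrange: v^3 - 4v^2 + v + 6 = 0.
Possible rational roots are divisors of 6. Testing v = 2 gives 0, so (v - 2) is a factor.
Divide: v^3 - 4v^2 + v + 6 = (v - 2)(v^2 - 2v - 3).
Factor the quadratic: v = 3 or v = -1.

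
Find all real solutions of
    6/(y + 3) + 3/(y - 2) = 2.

y = -1 or y = 4.5

Multiply both sides by (y + 3)(y - 2):
6(y - 2) + 3(y + 3) = 2(y + 3)(y - 2).
Expand and collect terms: 2y² - 7y - 9 = 0.
Factor or apply the quadratic formula: y = 4.5 or y = -1.
Neither value makes a denominator zero (y ≠ -3, y ≠ 2), so both are valid.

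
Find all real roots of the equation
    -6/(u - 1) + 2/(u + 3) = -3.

Multiply both sides by (u - 1)(u + 3):
-6(u + 3) + 2(u - 1) = -3(u - 1)(u + 3).
Expand and collect terms: -3u² - 2u + 29 = 0.
By the quadratic formula, u = (2 ± √352) / -6, so u ≈ -3.4603 or u ≈ 2.7936.
Neither value makes a denominator zero (u ≠ 1, u ≠ -3), so both are valid.

u = -3.4603 or u = 2.7936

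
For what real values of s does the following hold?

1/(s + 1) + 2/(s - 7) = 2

s = -0.5584 or s = 8.0584

Multiply both sides by (s + 1)(s - 7):
(s - 7) + 2(s + 1) = 2(s + 1)(s - 7).
Expand and collect terms: 2s^2 - 15s - 9 = 0.
By the quadratic formula, s = (15 +/- sqrt(297)) / 4, so s ~= 8.0584 or s ~= -0.5584.
Neither value makes a denominator zero (s != -1, s != 7), so both are valid.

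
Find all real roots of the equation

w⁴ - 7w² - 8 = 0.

Let u = w². The equation becomes u² - 7u - 8 = 0.
Factor: (u - 8)(u + 1) = 0, so u = 8 or u = -1.
w² = 8 gives w = ±2·√(2) ≈ ±2.8284.
w² = -1 < 0 has no real solution.

w = -2.8284 or w = 2.8284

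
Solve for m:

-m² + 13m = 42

Bring every term to one side: -m² + 13m - 42 = 0.
Factor: -1(m - 6)(m - 7) = 0.
So m = 6 or m = 7.

m = 6 or m = 7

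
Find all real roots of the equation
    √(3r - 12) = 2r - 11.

Square both sides: 3r - 12 = (2r - 11)².
Expand and rearrange: 4r² - 47r + 133 = 0.
Solving gives r = 7 or r = 4.75.
Check each candidate in the original equation:
  r = 7: √(9) = 3, while 2r - 11 = 3 — valid.
  r = 4.75: √(2.25) = 1.5, while 2r - 11 = -1.5 — extraneous.

r = 7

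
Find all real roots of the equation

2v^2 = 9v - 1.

Rearrange to standard form: 2v^2 - 9v + 1 = 0.
Discriminant: (-9)^2 - 4*2*1 = 73.
Quadratic formula: v = (9 +/- sqrt(73)) / 4.
So v = sqrt(73)/4 + 9/4 ~= 4.386 or v = 9/4 - sqrt(73)/4 ~= 0.114.

v = 0.114 or v = 4.386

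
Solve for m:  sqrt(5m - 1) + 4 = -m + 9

m = 2

Isolate the radical: sqrt(5m - 1) = -m + 5.
Square both sides: 5m - 1 = (-m + 5)^2.
Expand and rearrange: m^2 - 15m + 26 = 0.
Solving gives m = 13 or m = 2.
Check each candidate in the original equation:
  m = 13: sqrt(64) = 8, while -m + 5 = -8 — extraneous.
  m = 2: sqrt(9) = 3, while -m + 5 = 3 — valid.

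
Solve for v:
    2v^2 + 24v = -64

v = -8 or v = -4

Bring every term to one side: 2v^2 + 24v + 64 = 0.
Factor: 2(v + 4)(v + 8) = 0.
So v = -4 or v = -8.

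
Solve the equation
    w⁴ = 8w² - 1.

w = -2.8059 or w = -0.3564 or w = 0.3564 or w = 2.8059

Let u = w². The equation becomes u² - 8u + 1 = 0.
By the quadratic formula, u = √(15) + 4 or u = 4 - √(15).
w² = √(15) + 4 gives w = ±√(√(15) + 4) ≈ ±2.8059.
w² = 4 - √(15) gives w = ±√(4 - √(15)) ≈ ±0.3564.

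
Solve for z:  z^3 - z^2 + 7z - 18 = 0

z = 2

Possible rational roots are divisors of -18. Testing z = 2 gives 0, so (z - 2) is a factor.
Divide: z^3 - z^2 + 7z - 18 = (z - 2)(z^2 + z + 9).
The quadratic z^2 + z + 9 has discriminant -35 < 0, so no further real roots.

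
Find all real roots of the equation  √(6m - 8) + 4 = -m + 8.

Isolate the radical: √(6m - 8) = -m + 4.
Square both sides: 6m - 8 = (-m + 4)².
Expand and rearrange: m² - 14m + 24 = 0.
Solving gives m = 12 or m = 2.
Check each candidate in the original equation:
  m = 12: √(64) = 8, while -m + 4 = -8 — extraneous.
  m = 2: √(4) = 2, while -m + 4 = 2 — valid.

m = 2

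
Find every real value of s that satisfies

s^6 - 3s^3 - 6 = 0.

s = -1.1113 or s = 1.6352

Let u = s^3. The equation becomes u^2 - 3u - 6 = 0.
By the quadratic formula, u = 3/2 + sqrt(33)/2 or u = 3/2 - sqrt(33)/2.
s^3 = 3/2 + sqrt(33)/2 gives s = (3/2 + sqrt(33)/2)^(1/3) ~= 1.6352.
s^3 = 3/2 - sqrt(33)/2 gives s = -(-3/2 + sqrt(33)/2)^(1/3) ~= -1.1113.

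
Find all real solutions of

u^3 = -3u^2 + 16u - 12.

Rearrange: u^3 + 3u^2 - 16u + 12 = 0.
Possible rational roots are divisors of 12. Testing u = 2 gives 0, so (u - 2) is a factor.
Divide: u^3 + 3u^2 - 16u + 12 = (u - 2)(u^2 + 5u - 6).
Factor the quadratic: u = 1 or u = -6.

u = -6 or u = 1 or u = 2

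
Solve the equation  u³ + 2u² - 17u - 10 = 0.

u = -5 or u = -0.5616 or u = 3.5616

Possible rational roots are divisors of -10. Testing u = -5 gives 0, so (u + 5) is a factor.
Divide: u³ + 2u² - 17u - 10 = (u + 5)(u² - 3u - 2).
Apply the quadratic formula to u² - 3u - 2 = 0: u = (3 ± √17)/2, i.e. u ≈ 3.5616 or u ≈ -0.5616.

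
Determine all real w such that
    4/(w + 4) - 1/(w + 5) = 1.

Multiply both sides by (w + 4)(w + 5):
4(w + 5) - (w + 4) = (w + 4)(w + 5).
Expand and collect terms: w² + 6w + 4 = 0.
By the quadratic formula, w = (-6 ± √20) / 2, so w ≈ -0.7639 or w ≈ -5.2361.
Neither value makes a denominator zero (w ≠ -4, w ≠ -5), so both are valid.

w = -5.2361 or w = -0.7639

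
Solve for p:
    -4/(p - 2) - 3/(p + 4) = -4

p = -3.3678 or p = 3.1178

Multiply both sides by (p - 2)(p + 4):
-4(p + 4) - 3(p - 2) = -4(p - 2)(p + 4).
Expand and collect terms: -4p² - p + 42 = 0.
By the quadratic formula, p = (1 ± √673) / -8, so p ≈ -3.3678 or p ≈ 3.1178.
Neither value makes a denominator zero (p ≠ 2, p ≠ -4), so both are valid.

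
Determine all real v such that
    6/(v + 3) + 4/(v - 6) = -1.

Multiply both sides by (v + 3)(v - 6):
6(v - 6) + 4(v + 3) = -(v + 3)(v - 6).
Expand and collect terms: -v^2 - 7v + 42 = 0.
By the quadratic formula, v = (7 +/- sqrt(217)) / -2, so v ~= -10.8655 or v ~= 3.8655.
Neither value makes a denominator zero (v != -3, v != 6), so both are valid.

v = -10.8655 or v = 3.8655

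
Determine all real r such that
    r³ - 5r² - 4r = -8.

Rearrange: r³ - 5r² - 4r + 8 = 0.
Possible rational roots are divisors of 8. Testing r = 1 gives 0, so (r - 1) is a factor.
Divide: r³ - 5r² - 4r + 8 = (r - 1)(r² - 4r - 8).
Apply the quadratic formula to r² - 4r - 8 = 0: r = (4 ± √48)/2, i.e. r ≈ 5.4641 or r ≈ -1.4641.

r = -1.4641 or r = 1 or r = 5.4641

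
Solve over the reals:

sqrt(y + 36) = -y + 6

y = 0

Square both sides: y + 36 = (-y + 6)^2.
Expand and rearrange: y^2 - 13y = 0.
Solving gives y = 13 or y = 0.
Check each candidate in the original equation:
  y = 13: sqrt(49) = 7, while -y + 6 = -7 — extraneous.
  y = 0: sqrt(36) = 6, while -y + 6 = 6 — valid.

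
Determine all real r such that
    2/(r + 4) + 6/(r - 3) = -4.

Multiply both sides by (r + 4)(r - 3):
2(r - 3) + 6(r + 4) = -4(r + 4)(r - 3).
Expand and collect terms: -4r^2 - 12r + 30 = 0.
By the quadratic formula, r = (12 +/- sqrt(624)) / -8, so r ~= -4.6225 or r ~= 1.6225.
Neither value makes a denominator zero (r != -4, r != 3), so both are valid.

r = -4.6225 or r = 1.6225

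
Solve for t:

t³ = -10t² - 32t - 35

Rearrange: t³ + 10t² + 32t + 35 = 0.
Possible rational roots are divisors of 35. Testing t = -5 gives 0, so (t + 5) is a factor.
Divide: t³ + 10t² + 32t + 35 = (t + 5)(t² + 5t + 7).
The quadratic t² + 5t + 7 has discriminant -3 < 0, so no further real roots.

t = -5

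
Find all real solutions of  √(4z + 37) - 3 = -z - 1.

Isolate the radical: √(4z + 37) = -z + 2.
Square both sides: 4z + 37 = (-z + 2)².
Expand and rearrange: z² - 8z - 33 = 0.
Solving gives z = 11 or z = -3.
Check each candidate in the original equation:
  z = 11: √(81) = 9, while -z + 2 = -9 — extraneous.
  z = -3: √(25) = 5, while -z + 2 = 5 — valid.

z = -3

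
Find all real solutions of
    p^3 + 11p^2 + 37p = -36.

p = -5.3028 or p = -4 or p = -1.6972

Rearrange: p^3 + 11p^2 + 37p + 36 = 0.
Possible rational roots are divisors of 36. Testing p = -4 gives 0, so (p + 4) is a factor.
Divide: p^3 + 11p^2 + 37p + 36 = (p + 4)(p^2 + 7p + 9).
Apply the quadratic formula to p^2 + 7p + 9 = 0: p = (-7 +/- sqrt(13))/2, i.e. p ~= -1.6972 or p ~= -5.3028.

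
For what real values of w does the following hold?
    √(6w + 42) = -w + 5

w = -1

Square both sides: 6w + 42 = (-w + 5)².
Expand and rearrange: w² - 16w - 17 = 0.
Solving gives w = 17 or w = -1.
Check each candidate in the original equation:
  w = 17: √(144) = 12, while -w + 5 = -12 — extraneous.
  w = -1: √(36) = 6, while -w + 5 = 6 — valid.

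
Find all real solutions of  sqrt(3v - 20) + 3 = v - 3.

Isolate the radical: sqrt(3v - 20) = v - 6.
Square both sides: 3v - 20 = (v - 6)^2.
Expand and rearrange: v^2 - 15v + 56 = 0.
Solving gives v = 8 or v = 7.
Check each candidate in the original equation:
  v = 8: sqrt(4) = 2, while v - 6 = 2 — valid.
  v = 7: sqrt(1) = 1, while v - 6 = 1 — valid.

v = 7 or v = 8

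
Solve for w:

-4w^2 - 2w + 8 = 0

Discriminant: (-2)^2 - 4*(-4)*8 = 132.
Quadratic formula: w = (2 +/- sqrt(132)) / (-8).
So w = -sqrt(33)/4 - 1/4 ~= -1.6861 or w = -1/4 + sqrt(33)/4 ~= 1.1861.

w = -1.6861 or w = 1.1861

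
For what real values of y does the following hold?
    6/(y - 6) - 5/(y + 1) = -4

Multiply both sides by (y - 6)(y + 1):
6(y + 1) - 5(y - 6) = -4(y - 6)(y + 1).
Expand and collect terms: -4y² + 19y - 12 = 0.
Factor or apply the quadratic formula: y = 0.75 or y = 4.
Neither value makes a denominator zero (y ≠ 6, y ≠ -1), so both are valid.

y = 0.75 or y = 4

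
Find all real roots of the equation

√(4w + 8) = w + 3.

Square both sides: 4w + 8 = (w + 3)².
Expand and rearrange: w² + 2w + 1 = 0.
This gives the repeated root w = -1.
Check in the original equation:
  w = -1: √(4) = 2, while w + 3 = 2 — valid.

w = -1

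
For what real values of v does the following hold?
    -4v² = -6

Rearrange to standard form: -4v² + 6 = 0.
Discriminant: (0)² − 4·(-4)·6 = 96.
Quadratic formula: v = (0 ± √96) / (-8).
So v = -√(6)/2 ≈ -1.2247 or v = √(6)/2 ≈ 1.2247.

v = -1.2247 or v = 1.2247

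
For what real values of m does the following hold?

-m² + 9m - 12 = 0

Discriminant: (9)² − 4·(-1)·(-12) = 33.
Quadratic formula: m = (-9 ± √33) / (-2).
So m = 9/2 - √(33)/2 ≈ 1.6277 or m = √(33)/2 + 9/2 ≈ 7.3723.

m = 1.6277 or m = 7.3723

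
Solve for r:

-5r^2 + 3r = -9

r = -1.0748 or r = 1.6748

Rearrange to standard form: -5r^2 + 3r + 9 = 0.
Discriminant: (3)^2 - 4*(-5)*9 = 189.
Quadratic formula: r = (-3 +/- sqrt(189)) / (-10).
So r = 3/10 - 3*sqrt(21)/10 ~= -1.0748 or r = 3/10 + 3*sqrt(21)/10 ~= 1.6748.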